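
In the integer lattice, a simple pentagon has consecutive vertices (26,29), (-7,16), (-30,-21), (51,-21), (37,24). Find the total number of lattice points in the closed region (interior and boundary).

Using the shoelace formula, 2A = |(26·16 − (-7)·29) + ((-7)·(-21) − (-30)·16) + ((-30)·(-21) − 51·(-21)) + (51·24 − 37·(-21)) + (37·29 − 26·24)| = 5397, so the area is 5397/2.
Along each edge there are gcd(|Δx|,|Δy|)+1 lattice points, so counting each shared vertex once the boundary has gcd(33,13) + gcd(23,37) + gcd(81,0) + gcd(14,45) + gcd(11,5) = 1+1+81+1+1 = 85.
Pick's theorem gives I = A − B/2 + 1 = 5397/2 − 85/2 + 1 = 2657, so the closed region contains I + B = 2657 + 85 = 2742 lattice points.

2742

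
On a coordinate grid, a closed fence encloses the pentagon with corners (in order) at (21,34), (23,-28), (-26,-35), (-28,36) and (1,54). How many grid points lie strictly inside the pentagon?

Using the shoelace formula, 2A = |(21·(-28) − 23·34) + (23·(-35) − (-26)·(-28)) + ((-26)·36 − (-28)·(-35)) + ((-28)·54 − 1·36) + (1·34 − 21·54)| = 7467, so the area is 3733.5.
Summing gcd(|Δx|,|Δy|) over the edges gives the boundary count: gcd(2,62) + gcd(49,7) + gcd(2,71) + gcd(29,18) + gcd(20,20) = 2+7+1+1+20 = 31.
By Pick's theorem A = I + B/2 − 1, so I = 3733.5 − 31/2 + 1 = 3719.

3719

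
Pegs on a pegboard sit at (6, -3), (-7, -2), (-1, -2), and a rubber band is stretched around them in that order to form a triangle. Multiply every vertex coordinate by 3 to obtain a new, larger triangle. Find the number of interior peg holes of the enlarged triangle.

The shoelace formula gives twice the area as |[6·(-2) − (-7)·(-3)] + [(-7)·(-2) − (-1)·(-2)] + [(-1)·(-3) − 6·(-2)]| = 6, so the area is 3.
The number of boundary lattice points is Σ gcd(|Δx|,|Δy|) = gcd(13,1) + gcd(6,0) + gcd(7,1) = 1+6+1 = 8.
Scaling by 3 multiplies the area by 3² = 9 (so the new area is 27) and multiplies the boundary lattice-point count by 3, giving 24.
By Pick's theorem, the interior count of the dilated polygon is 27 − 24/2 + 1 = 16.

16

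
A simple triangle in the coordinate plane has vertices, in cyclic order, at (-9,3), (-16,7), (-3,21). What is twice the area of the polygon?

Using the shoelace formula, 2A = |((-9)·7 − (-16)·3) + ((-16)·21 − (-3)·7) + ((-3)·3 − (-9)·21)| = 150, so the area is 75.

150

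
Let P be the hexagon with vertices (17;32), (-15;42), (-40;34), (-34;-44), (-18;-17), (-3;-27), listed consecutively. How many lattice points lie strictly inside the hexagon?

By the shoelace formula, twice the signed area is |[17·42 − (-15)·32] + [(-15)·34 − (-40)·42] + [(-40)·(-44) − (-34)·34] + [(-34)·(-17) − (-18)·(-44)] + [(-18)·(-27) − (-3)·(-17)] + [(-3)·32 − 17·(-27)]| = 5864, so the area is 2932.
The number of boundary lattice points is Σ gcd(|Δx|,|Δy|) = gcd(32,10) + gcd(25,8) + gcd(6,78) + gcd(16,27) + gcd(15,10) + gcd(20,59) = 2+1+6+1+5+1 = 16.
By Pick's theorem A = I + B/2 − 1, so I = 2932 − 16/2 + 1 = 2925.

2925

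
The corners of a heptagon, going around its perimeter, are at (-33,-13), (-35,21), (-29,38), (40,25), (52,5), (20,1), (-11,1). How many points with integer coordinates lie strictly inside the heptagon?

2506

By the shoelace formula, twice the signed area is |((-33)·21 − (-35)·(-13)) + ((-35)·38 − (-29)·21) + ((-29)·25 − 40·38) + (40·5 − 52·25) + (52·1 − 20·5) + (20·1 − (-11)·1) + ((-11)·(-13) − (-33)·1)| = 5055, so the area is 2527.5.
Along each edge there are gcd(|Δx|,|Δy|)+1 lattice points, so counting each shared vertex once the boundary has gcd(2,34) + gcd(6,17) + gcd(69,13) + gcd(12,20) + gcd(32,4) + gcd(31,0) + gcd(22,14) = 2+1+1+4+4+31+2 = 45.
By Pick's theorem A = I + B/2 − 1, so I = 2527.5 − 45/2 + 1 = 2506.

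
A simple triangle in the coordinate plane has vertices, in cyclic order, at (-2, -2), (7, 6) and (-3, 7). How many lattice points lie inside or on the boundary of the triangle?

The shoelace formula gives twice the area as |[(-2)·6 − 7·(-2)] + [7·7 − (-3)·6] + [(-3)·(-2) − (-2)·7]| = 89, so the area is 44.5.
Along each edge there are gcd(|Δx|,|Δy|)+1 lattice points, so counting each shared vertex once the boundary has gcd(9,8) + gcd(10,1) + gcd(1,9) = 1+1+1 = 3.
Pick's theorem gives I = A − B/2 + 1 = 44.5 − 3/2 + 1 = 44, so the closed region contains I + B = 44 + 3 = 47 lattice points.

47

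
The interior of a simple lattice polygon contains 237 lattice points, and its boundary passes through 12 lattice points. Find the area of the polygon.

Pick's theorem states A = I + B/2 − 1, so A = 237 + 12/2 − 1 = 242.

242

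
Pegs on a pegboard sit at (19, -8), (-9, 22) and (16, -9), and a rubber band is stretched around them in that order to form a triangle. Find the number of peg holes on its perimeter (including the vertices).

The number of boundary lattice points is Σ gcd(|Δx|,|Δy|) = gcd(28,30) + gcd(25,31) + gcd(3,1) = 2+1+1 = 4.

4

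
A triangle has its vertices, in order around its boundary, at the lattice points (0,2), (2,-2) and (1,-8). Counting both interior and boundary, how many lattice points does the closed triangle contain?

By the shoelace formula, twice the signed area is |[0·(-2) − 2·2] + [2·(-8) − 1·(-2)] + [1·2 − 0·(-8)]| = 16, so the area is 8.
The number of boundary lattice points is Σ gcd(|Δx|,|Δy|) = gcd(2,4) + gcd(1,6) + gcd(1,10) = 2+1+1 = 4.
Pick's theorem gives I = A − B/2 + 1 = 8 − 4/2 + 1 = 7, so the closed region contains I + B = 7 + 4 = 11 lattice points.

11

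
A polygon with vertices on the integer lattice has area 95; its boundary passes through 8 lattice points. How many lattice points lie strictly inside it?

Pick's theorem A = I + B/2 − 1 rearranges to I = A − B/2 + 1 = 95 − 8/2 + 1 = 92.

92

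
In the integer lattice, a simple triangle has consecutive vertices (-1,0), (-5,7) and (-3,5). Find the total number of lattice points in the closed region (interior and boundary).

6

Using the shoelace formula, 2A = |[(-1)·7 − (-5)·0] + [(-5)·5 − (-3)·7] + [(-3)·0 − (-1)·5]| = 6, so the area is 3.
The number of boundary lattice points is Σ gcd(|Δx|,|Δy|) = gcd(4,7) + gcd(2,2) + gcd(2,5) = 1+2+1 = 4.
Pick's theorem gives I = A − B/2 + 1 = 3 − 4/2 + 1 = 2, so the closed region contains I + B = 2 + 4 = 6 lattice points.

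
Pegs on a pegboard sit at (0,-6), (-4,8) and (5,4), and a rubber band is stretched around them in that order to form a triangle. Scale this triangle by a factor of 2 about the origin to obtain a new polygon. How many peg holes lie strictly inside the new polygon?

Using the shoelace formula, 2A = |(0·8 − (-4)·(-6)) + ((-4)·4 − 5·8) + (5·(-6) − 0·4)| = 110, so the area is 55.
The number of boundary lattice points is Σ gcd(|Δx|,|Δy|) = gcd(4,14) + gcd(9,4) + gcd(5,10) = 2+1+5 = 8.
Scaling by 2 multiplies the area by 2² = 4 (so the new area is 220) and multiplies the boundary lattice-point count by 2, giving 16.
By Pick's theorem, the interior count of the dilated polygon is 220 − 16/2 + 1 = 213.

213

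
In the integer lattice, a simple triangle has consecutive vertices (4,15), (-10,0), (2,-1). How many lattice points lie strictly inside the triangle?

The shoelace formula gives twice the area as |(4·0 − (-10)·15) + ((-10)·(-1) − 2·0) + (2·15 − 4·(-1))| = 194, so the area is 97.
The number of boundary lattice points is Σ gcd(|Δx|,|Δy|) = gcd(14,15) + gcd(12,1) + gcd(2,16) = 1+1+2 = 4.
Pick's theorem gives I = A − B/2 + 1 = 97 − 4/2 + 1 = 96.

96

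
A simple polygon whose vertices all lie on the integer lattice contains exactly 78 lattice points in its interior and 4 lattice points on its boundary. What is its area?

Pick's theorem states A = I + B/2 − 1, so A = 78 + 4/2 − 1 = 79.

79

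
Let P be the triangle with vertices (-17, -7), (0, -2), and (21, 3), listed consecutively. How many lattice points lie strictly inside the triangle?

By the shoelace formula, twice the signed area is |((-17)·(-2) − 0·(-7)) + (0·3 − 21·(-2)) + (21·(-7) − (-17)·3)| = 20, so the area is 10.
Summing gcd(|Δx|,|Δy|) over the edges gives the boundary count: gcd(17,5) + gcd(21,5) + gcd(38,10) = 1+1+2 = 4.
Pick's theorem gives I = A − B/2 + 1 = 10 − 4/2 + 1 = 9.

9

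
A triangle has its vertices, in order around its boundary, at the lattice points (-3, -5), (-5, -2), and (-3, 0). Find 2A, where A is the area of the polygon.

The shoelace formula gives twice the area as |[(-3)·(-2) − (-5)·(-5)] + [(-5)·0 − (-3)·(-2)] + [(-3)·(-5) − (-3)·0]| = 10, so the area is 5.

10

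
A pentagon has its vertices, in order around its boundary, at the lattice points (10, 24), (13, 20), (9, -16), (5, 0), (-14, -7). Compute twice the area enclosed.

721

Using the shoelace formula, 2A = |(10·20 − 13·24) + (13·(-16) − 9·20) + (9·0 − 5·(-16)) + (5·(-7) − (-14)·0) + ((-14)·24 − 10·(-7))| = 721, so the area is 360.5.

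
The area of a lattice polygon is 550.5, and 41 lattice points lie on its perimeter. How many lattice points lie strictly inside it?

From Pick's theorem, I = A − B/2 + 1 = 550.5 − 41/2 + 1 = 531.

531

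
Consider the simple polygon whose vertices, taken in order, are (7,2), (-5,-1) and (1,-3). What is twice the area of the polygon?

By the shoelace formula, twice the signed area is |(7·(-1) − (-5)·2) + ((-5)·(-3) − 1·(-1)) + (1·2 − 7·(-3))| = 42, so the area is 21.

42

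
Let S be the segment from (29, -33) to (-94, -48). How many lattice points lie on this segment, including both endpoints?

The number of lattice points on a segment between lattice points is gcd(|Δx|,|Δy|) + 1 = gcd(123,15) + 1 = 3 + 1 = 4.

4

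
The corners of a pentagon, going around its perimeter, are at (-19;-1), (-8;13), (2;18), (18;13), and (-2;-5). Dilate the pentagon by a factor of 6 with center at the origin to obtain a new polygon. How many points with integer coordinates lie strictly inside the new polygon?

15811

Using the shoelace formula, 2A = |[(-19)·13 − (-8)·(-1)] + [(-8)·18 − 2·13] + [2·13 − 18·18] + [18·(-5) − (-2)·13] + [(-2)·(-1) − (-19)·(-5)]| = 880, so the area is 440.
Summing gcd(|Δx|,|Δy|) over the edges gives the boundary count: gcd(11,14) + gcd(10,5) + gcd(16,5) + gcd(20,18) + gcd(17,4) = 1+5+1+2+1 = 10.
Scaling by 6 multiplies the area by 6² = 36 (so the new area is 15840) and multiplies the boundary lattice-point count by 6, giving 60.
By Pick's theorem, the interior count of the dilated polygon is 15840 − 60/2 + 1 = 15811.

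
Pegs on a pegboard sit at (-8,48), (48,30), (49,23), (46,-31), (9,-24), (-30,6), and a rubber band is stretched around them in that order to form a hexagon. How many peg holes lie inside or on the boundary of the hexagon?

Using the shoelace formula, 2A = |((-8)·30 − 48·48) + (48·23 − 49·30) + (49·(-31) − 46·23) + (46·(-24) − 9·(-31)) + (9·6 − (-30)·(-24)) + ((-30)·48 − (-8)·6)| = 8370, so the area is 4185.
Along each edge there are gcd(|Δx|,|Δy|)+1 lattice points, so counting each shared vertex once the boundary has gcd(56,18) + gcd(1,7) + gcd(3,54) + gcd(37,7) + gcd(39,30) + gcd(22,42) = 2+1+3+1+3+2 = 12.
Pick's theorem gives I = A − B/2 + 1 = 4185 − 12/2 + 1 = 4180, so the closed region contains I + B = 4180 + 12 = 4192 lattice points.

4192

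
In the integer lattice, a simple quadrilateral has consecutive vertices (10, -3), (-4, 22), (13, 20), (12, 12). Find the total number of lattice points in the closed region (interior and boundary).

202

By the shoelace formula, twice the signed area is |[10·22 − (-4)·(-3)] + [(-4)·20 − 13·22] + [13·12 − 12·20] + [12·(-3) − 10·12]| = 398, so the area is 199.
Summing gcd(|Δx|,|Δy|) over the edges gives the boundary count: gcd(14,25) + gcd(17,2) + gcd(1,8) + gcd(2,15) = 1+1+1+1 = 4.
Pick's theorem gives I = A − B/2 + 1 = 199 − 4/2 + 1 = 198, so the closed region contains I + B = 198 + 4 = 202 lattice points.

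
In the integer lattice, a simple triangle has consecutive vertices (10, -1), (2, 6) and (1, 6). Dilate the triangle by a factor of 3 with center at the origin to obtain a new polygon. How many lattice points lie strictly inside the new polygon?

Using the shoelace formula, 2A = |(10·6 − 2·(-1)) + (2·6 − 1·6) + (1·(-1) − 10·6)| = 7, so the area is 7/2.
The number of boundary lattice points is Σ gcd(|Δx|,|Δy|) = gcd(8,7) + gcd(1,0) + gcd(9,7) = 1+1+1 = 3.
Scaling by 3 multiplies the area by 3² = 9 (so the new area is 31.5) and multiplies the boundary lattice-point count by 3, giving 9.
By Pick's theorem, the interior count of the dilated polygon is 31.5 − 9/2 + 1 = 28.

28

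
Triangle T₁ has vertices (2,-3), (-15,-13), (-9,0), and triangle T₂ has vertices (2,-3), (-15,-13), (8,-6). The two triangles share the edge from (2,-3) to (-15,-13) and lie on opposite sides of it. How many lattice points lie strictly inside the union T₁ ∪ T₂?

134

The union is the simple quadrilateral with vertices (2,-3), (-9,0), (-15,-13), (8,-6) in order.
The shoelace formula gives twice the area as |(2·0 − (-9)·(-3)) + ((-9)·(-13) − (-15)·0) + ((-15)·(-6) − 8·(-13)) + (8·(-3) − 2·(-6))| = 272, so the area is 136.
Summing gcd(|Δx|,|Δy|) over the edges gives the boundary count: gcd(11,3) + gcd(6,13) + gcd(23,7) + gcd(6,3) = 1+1+1+3 = 6.
By Pick's theorem I = A − B/2 + 1 = 136 − 6/2 + 1 = 134.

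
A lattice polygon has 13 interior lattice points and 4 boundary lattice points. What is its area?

14

By Pick's theorem, A = I + B/2 − 1 = 13 + 4/2 − 1 = 14.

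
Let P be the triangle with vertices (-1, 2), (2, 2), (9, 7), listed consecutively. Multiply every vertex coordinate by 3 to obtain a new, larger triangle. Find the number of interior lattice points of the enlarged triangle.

55

By the shoelace formula, twice the signed area is |[(-1)·2 − 2·2] + [2·7 − 9·2] + [9·2 − (-1)·7]| = 15, so the area is 7.5.
Along each edge there are gcd(|Δx|,|Δy|)+1 lattice points, so counting each shared vertex once the boundary has gcd(3,0) + gcd(7,5) + gcd(10,5) = 3+1+5 = 9.
Scaling by 3 multiplies the area by 3² = 9 (so the new area is 135/2) and multiplies the boundary lattice-point count by 3, giving 27.
By Pick's theorem, the interior count of the dilated polygon is 135/2 − 27/2 + 1 = 55.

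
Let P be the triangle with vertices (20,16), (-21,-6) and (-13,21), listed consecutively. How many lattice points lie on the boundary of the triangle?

3

Summing gcd(|Δx|,|Δy|) over the edges gives the boundary count: gcd(41,22) + gcd(8,27) + gcd(33,5) = 1+1+1 = 3.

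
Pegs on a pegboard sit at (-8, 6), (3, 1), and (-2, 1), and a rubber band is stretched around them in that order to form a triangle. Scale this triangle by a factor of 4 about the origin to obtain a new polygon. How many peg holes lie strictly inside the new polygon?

Using the shoelace formula, 2A = |((-8)·1 − 3·6) + (3·1 − (-2)·1) + ((-2)·6 − (-8)·1)| = 25, so the area is 12.5.
Summing gcd(|Δx|,|Δy|) over the edges gives the boundary count: gcd(11,5) + gcd(5,0) + gcd(6,5) = 1+5+1 = 7.
Scaling by 4 multiplies the area by 4² = 16 (so the new area is 200) and multiplies the boundary lattice-point count by 4, giving 28.
By Pick's theorem, the interior count of the dilated polygon is 200 − 28/2 + 1 = 187.

187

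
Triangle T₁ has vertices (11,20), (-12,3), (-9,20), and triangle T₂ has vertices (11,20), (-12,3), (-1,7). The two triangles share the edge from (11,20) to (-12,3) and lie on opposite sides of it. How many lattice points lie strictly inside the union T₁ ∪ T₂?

207

The union is the simple quadrilateral with vertices (11,20), (-9,20), (-12,3), (-1,7) in order.
Using the shoelace formula, 2A = |(11·20 − (-9)·20) + ((-9)·3 − (-12)·20) + ((-12)·7 − (-1)·3) + ((-1)·20 − 11·7)| = 435, so the area is 217.5.
The number of boundary lattice points is Σ gcd(|Δx|,|Δy|) = gcd(20,0) + gcd(3,17) + gcd(11,4) + gcd(12,13) = 20+1+1+1 = 23.
By Pick's theorem I = A − B/2 + 1 = 217.5 − 23/2 + 1 = 207.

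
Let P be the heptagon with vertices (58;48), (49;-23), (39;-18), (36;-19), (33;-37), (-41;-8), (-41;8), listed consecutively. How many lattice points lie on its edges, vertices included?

28

The number of boundary lattice points is Σ gcd(|Δx|,|Δy|) = gcd(9,71) + gcd(10,5) + gcd(3,1) + gcd(3,18) + gcd(74,29) + gcd(0,16) + gcd(99,40) = 1+5+1+3+1+16+1 = 28.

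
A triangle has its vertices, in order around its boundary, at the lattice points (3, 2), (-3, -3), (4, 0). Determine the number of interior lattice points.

The shoelace formula gives twice the area as |(3·(-3) − (-3)·2) + ((-3)·0 − 4·(-3)) + (4·2 − 3·0)| = 17, so the area is 8.5.
Along each edge there are gcd(|Δx|,|Δy|)+1 lattice points, so counting each shared vertex once the boundary has gcd(6,5) + gcd(7,3) + gcd(1,2) = 1+1+1 = 3.
Pick's theorem gives I = A − B/2 + 1 = 8.5 − 3/2 + 1 = 8.

8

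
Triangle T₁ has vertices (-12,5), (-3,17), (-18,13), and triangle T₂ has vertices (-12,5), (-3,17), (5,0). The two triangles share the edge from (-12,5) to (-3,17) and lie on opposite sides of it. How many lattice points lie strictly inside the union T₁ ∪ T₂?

The union is the simple quadrilateral with vertices (-12,5), (-18,13), (-3,17), (5,0) in order.
Using the shoelace formula, 2A = |[(-12)·13 − (-18)·5] + [(-18)·17 − (-3)·13] + [(-3)·0 − 5·17] + [5·5 − (-12)·0]| = 393, so the area is 196.5.
Along each edge there are gcd(|Δx|,|Δy|)+1 lattice points, so counting each shared vertex once the boundary has gcd(6,8) + gcd(15,4) + gcd(8,17) + gcd(17,5) = 2+1+1+1 = 5.
By Pick's theorem I = A − B/2 + 1 = 196.5 − 5/2 + 1 = 195.

195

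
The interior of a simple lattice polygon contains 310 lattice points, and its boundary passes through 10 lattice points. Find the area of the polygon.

Pick's theorem states A = I + B/2 − 1, so A = 310 + 10/2 − 1 = 314.

314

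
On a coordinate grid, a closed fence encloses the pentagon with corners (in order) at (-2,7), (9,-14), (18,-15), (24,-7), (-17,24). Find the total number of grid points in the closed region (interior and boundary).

355

Using the shoelace formula, 2A = |((-2)·(-14) − 9·7) + (9·(-15) − 18·(-14)) + (18·(-7) − 24·(-15)) + (24·24 − (-17)·(-7)) + ((-17)·7 − (-2)·24)| = 702, so the area is 351.
Summing gcd(|Δx|,|Δy|) over the edges gives the boundary count: gcd(11,21) + gcd(9,1) + gcd(6,8) + gcd(41,31) + gcd(15,17) = 1+1+2+1+1 = 6.
Pick's theorem gives I = A − B/2 + 1 = 351 − 6/2 + 1 = 349, so the closed region contains I + B = 349 + 6 = 355 lattice points.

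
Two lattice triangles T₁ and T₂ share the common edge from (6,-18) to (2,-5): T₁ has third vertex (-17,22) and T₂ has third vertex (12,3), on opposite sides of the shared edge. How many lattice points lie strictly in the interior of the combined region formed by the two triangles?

148

The union is the simple quadrilateral with vertices (6,-18), (-17,22), (2,-5), (12,3) in order.
The shoelace formula gives twice the area as |[6·22 − (-17)·(-18)] + [(-17)·(-5) − 2·22] + [2·3 − 12·(-5)] + [12·(-18) − 6·3]| = 301, so the area is 150.5.
The number of boundary lattice points is Σ gcd(|Δx|,|Δy|) = gcd(23,40) + gcd(19,27) + gcd(10,8) + gcd(6,21) = 1+1+2+3 = 7.
By Pick's theorem I = A − B/2 + 1 = 150.5 − 7/2 + 1 = 148.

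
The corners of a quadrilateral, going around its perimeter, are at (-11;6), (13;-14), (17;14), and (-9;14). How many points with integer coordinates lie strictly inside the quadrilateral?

463

By the shoelace formula, twice the signed area is |((-11)·(-14) − 13·6) + (13·14 − 17·(-14)) + (17·14 − (-9)·14) + ((-9)·6 − (-11)·14)| = 960, so the area is 480.
Along each edge there are gcd(|Δx|,|Δy|)+1 lattice points, so counting each shared vertex once the boundary has gcd(24,20) + gcd(4,28) + gcd(26,0) + gcd(2,8) = 4+4+26+2 = 36.
Pick's theorem gives I = A − B/2 + 1 = 480 − 36/2 + 1 = 463.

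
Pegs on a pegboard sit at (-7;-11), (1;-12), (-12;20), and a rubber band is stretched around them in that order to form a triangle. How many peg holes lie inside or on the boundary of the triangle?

124

The shoelace formula gives twice the area as |[(-7)·(-12) − 1·(-11)] + [1·20 − (-12)·(-12)] + [(-12)·(-11) − (-7)·20]| = 243, so the area is 121.5.
Along each edge there are gcd(|Δx|,|Δy|)+1 lattice points, so counting each shared vertex once the boundary has gcd(8,1) + gcd(13,32) + gcd(5,31) = 1+1+1 = 3.
Pick's theorem gives I = A − B/2 + 1 = 121.5 − 3/2 + 1 = 121, so the closed region contains I + B = 121 + 3 = 124 lattice points.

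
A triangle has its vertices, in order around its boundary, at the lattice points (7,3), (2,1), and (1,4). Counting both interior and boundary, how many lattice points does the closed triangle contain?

Using the shoelace formula, 2A = |(7·1 − 2·3) + (2·4 − 1·1) + (1·3 − 7·4)| = 17, so the area is 8.5.
The number of boundary lattice points is Σ gcd(|Δx|,|Δy|) = gcd(5,2) + gcd(1,3) + gcd(6,1) = 1+1+1 = 3.
Pick's theorem gives I = A − B/2 + 1 = 8.5 − 3/2 + 1 = 8, so the closed region contains I + B = 8 + 3 = 11 lattice points.

11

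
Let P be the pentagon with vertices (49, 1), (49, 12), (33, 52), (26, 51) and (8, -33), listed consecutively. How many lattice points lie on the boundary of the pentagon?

27

Summing gcd(|Δx|,|Δy|) over the edges gives the boundary count: gcd(0,11) + gcd(16,40) + gcd(7,1) + gcd(18,84) + gcd(41,34) = 11+8+1+6+1 = 27.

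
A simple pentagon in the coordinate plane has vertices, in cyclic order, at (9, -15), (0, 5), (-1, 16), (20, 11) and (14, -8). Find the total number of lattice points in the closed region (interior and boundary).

370

By the shoelace formula, twice the signed area is |(9·5 − 0·(-15)) + (0·16 − (-1)·5) + ((-1)·11 − 20·16) + (20·(-8) − 14·11) + (14·(-15) − 9·(-8))| = 733, so the area is 733/2.
Summing gcd(|Δx|,|Δy|) over the edges gives the boundary count: gcd(9,20) + gcd(1,11) + gcd(21,5) + gcd(6,19) + gcd(5,7) = 1+1+1+1+1 = 5.
Pick's theorem gives I = A − B/2 + 1 = 733/2 − 5/2 + 1 = 365, so the closed region contains I + B = 365 + 5 = 370 lattice points.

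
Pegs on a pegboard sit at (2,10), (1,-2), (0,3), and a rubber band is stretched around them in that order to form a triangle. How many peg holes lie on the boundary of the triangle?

3

Along each edge there are gcd(|Δx|,|Δy|)+1 lattice points, so counting each shared vertex once the boundary has gcd(1,12) + gcd(1,5) + gcd(2,7) = 1+1+1 = 3.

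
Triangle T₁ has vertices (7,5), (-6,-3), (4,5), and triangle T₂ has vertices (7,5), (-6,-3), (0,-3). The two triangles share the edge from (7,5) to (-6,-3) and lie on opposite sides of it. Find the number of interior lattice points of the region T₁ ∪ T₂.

31

The union is the simple quadrilateral with vertices (7,5), (4,5), (-6,-3), (0,-3) in order.
By the shoelace formula, twice the signed area is |(7·5 − 4·5) + (4·(-3) − (-6)·5) + ((-6)·(-3) − 0·(-3)) + (0·5 − 7·(-3))| = 72, so the area is 36.
Along each edge there are gcd(|Δx|,|Δy|)+1 lattice points, so counting each shared vertex once the boundary has gcd(3,0) + gcd(10,8) + gcd(6,0) + gcd(7,8) = 3+2+6+1 = 12.
By Pick's theorem I = A − B/2 + 1 = 36 − 12/2 + 1 = 31.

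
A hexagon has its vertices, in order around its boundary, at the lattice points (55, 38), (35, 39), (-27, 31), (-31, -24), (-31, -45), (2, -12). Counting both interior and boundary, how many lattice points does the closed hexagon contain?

The shoelace formula gives twice the area as |[55·39 − 35·38] + [35·31 − (-27)·39] + [(-27)·(-24) − (-31)·31] + [(-31)·(-45) − (-31)·(-24)] + [(-31)·(-12) − 2·(-45)] + [2·38 − 55·(-12)]| = 6411, so the area is 6411/2.
Summing gcd(|Δx|,|Δy|) over the edges gives the boundary count: gcd(20,1) + gcd(62,8) + gcd(4,55) + gcd(0,21) + gcd(33,33) + gcd(53,50) = 1+2+1+21+33+1 = 59.
Pick's theorem gives I = A − B/2 + 1 = 6411/2 − 59/2 + 1 = 3177, so the closed region contains I + B = 3177 + 59 = 3236 lattice points.

3236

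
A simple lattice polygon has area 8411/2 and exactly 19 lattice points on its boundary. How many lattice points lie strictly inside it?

4197

Pick's theorem A = I + B/2 − 1 rearranges to I = A − B/2 + 1 = 8411/2 − 19/2 + 1 = 4197.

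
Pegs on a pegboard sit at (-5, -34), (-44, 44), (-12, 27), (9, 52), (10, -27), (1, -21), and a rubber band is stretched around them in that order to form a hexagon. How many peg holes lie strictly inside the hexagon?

By the shoelace formula, twice the signed area is |((-5)·44 − (-44)·(-34)) + ((-44)·27 − (-12)·44) + ((-12)·52 − 9·27) + (9·(-27) − 10·52) + (10·(-21) − 1·(-27)) + (1·(-34) − (-5)·(-21))| = 4328, so the area is 2164.
Along each edge there are gcd(|Δx|,|Δy|)+1 lattice points, so counting each shared vertex once the boundary has gcd(39,78) + gcd(32,17) + gcd(21,25) + gcd(1,79) + gcd(9,6) + gcd(6,13) = 39+1+1+1+3+1 = 46.
Pick's theorem gives I = A − B/2 + 1 = 2164 − 46/2 + 1 = 2142.

2142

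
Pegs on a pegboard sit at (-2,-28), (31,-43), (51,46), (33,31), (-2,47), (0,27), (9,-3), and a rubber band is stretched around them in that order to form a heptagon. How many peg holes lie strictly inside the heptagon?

By the shoelace formula, twice the signed area is |((-2)·(-43) − 31·(-28)) + (31·46 − 51·(-43)) + (51·31 − 33·46) + (33·47 − (-2)·31) + ((-2)·27 − 0·47) + (0·(-3) − 9·27) + (9·(-28) − (-2)·(-3))| = 5694, so the area is 2847.
Summing gcd(|Δx|,|Δy|) over the edges gives the boundary count: gcd(33,15) + gcd(20,89) + gcd(18,15) + gcd(35,16) + gcd(2,20) + gcd(9,30) + gcd(11,25) = 3+1+3+1+2+3+1 = 14.
By Pick's theorem A = I + B/2 − 1, so I = 2847 − 14/2 + 1 = 2841.

2841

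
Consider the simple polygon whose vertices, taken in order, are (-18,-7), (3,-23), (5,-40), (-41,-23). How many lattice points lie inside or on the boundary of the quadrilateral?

Using the shoelace formula, 2A = |((-18)·(-23) − 3·(-7)) + (3·(-40) − 5·(-23)) + (5·(-23) − (-41)·(-40)) + ((-41)·(-7) − (-18)·(-23))| = 1452, so the area is 726.
Summing gcd(|Δx|,|Δy|) over the edges gives the boundary count: gcd(21,16) + gcd(2,17) + gcd(46,17) + gcd(23,16) = 1+1+1+1 = 4.
Pick's theorem gives I = A − B/2 + 1 = 726 − 4/2 + 1 = 725, so the closed region contains I + B = 725 + 4 = 729 lattice points.

729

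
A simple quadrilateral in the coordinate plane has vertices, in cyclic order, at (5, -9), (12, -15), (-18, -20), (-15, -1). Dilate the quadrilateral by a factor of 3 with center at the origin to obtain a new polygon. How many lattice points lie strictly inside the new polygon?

Using the shoelace formula, 2A = |(5·(-15) − 12·(-9)) + (12·(-20) − (-18)·(-15)) + ((-18)·(-1) − (-15)·(-20)) + ((-15)·(-9) − 5·(-1))| = 619, so the area is 309.5.
Summing gcd(|Δx|,|Δy|) over the edges gives the boundary count: gcd(7,6) + gcd(30,5) + gcd(3,19) + gcd(20,8) = 1+5+1+4 = 11.
Scaling by 3 multiplies the area by 3² = 9 (so the new area is 2785.5) and multiplies the boundary lattice-point count by 3, giving 33.
By Pick's theorem, the interior count of the dilated polygon is 2785.5 − 33/2 + 1 = 2770.

2770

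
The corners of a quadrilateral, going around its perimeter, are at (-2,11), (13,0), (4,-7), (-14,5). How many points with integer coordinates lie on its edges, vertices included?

14

The number of boundary lattice points is Σ gcd(|Δx|,|Δy|) = gcd(15,11) + gcd(9,7) + gcd(18,12) + gcd(12,6) = 1+1+6+6 = 14.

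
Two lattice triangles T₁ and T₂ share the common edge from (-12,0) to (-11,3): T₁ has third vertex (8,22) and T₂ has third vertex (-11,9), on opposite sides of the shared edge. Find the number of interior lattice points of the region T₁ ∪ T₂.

9

The union is the simple quadrilateral with vertices (-12,0), (8,22), (-11,3), (-11,9) in order.
The shoelace formula gives twice the area as |[(-12)·22 − 8·0] + [8·3 − (-11)·22] + [(-11)·9 − (-11)·3] + [(-11)·0 − (-12)·9]| = 44, so the area is 22.
Summing gcd(|Δx|,|Δy|) over the edges gives the boundary count: gcd(20,22) + gcd(19,19) + gcd(0,6) + gcd(1,9) = 2+19+6+1 = 28.
By Pick's theorem I = A − B/2 + 1 = 22 − 28/2 + 1 = 9.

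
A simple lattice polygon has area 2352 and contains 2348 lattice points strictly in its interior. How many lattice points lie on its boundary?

10

Pick's theorem gives A = I + B/2 − 1, so B = 2(A − I + 1) = 2(2352 − 2348 + 1) = 10.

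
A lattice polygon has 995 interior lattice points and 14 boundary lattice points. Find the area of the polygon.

By Pick's theorem, A = I + B/2 − 1 = 995 + 14/2 − 1 = 1001.

1001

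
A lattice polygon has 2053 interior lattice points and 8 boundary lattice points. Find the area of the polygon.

Pick's theorem states A = I + B/2 − 1, so A = 2053 + 8/2 − 1 = 2056.

2056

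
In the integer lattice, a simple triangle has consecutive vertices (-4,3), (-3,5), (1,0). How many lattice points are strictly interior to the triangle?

6

By the shoelace formula, twice the signed area is |((-4)·5 − (-3)·3) + ((-3)·0 − 1·5) + (1·3 − (-4)·0)| = 13, so the area is 13/2.
Summing gcd(|Δx|,|Δy|) over the edges gives the boundary count: gcd(1,2) + gcd(4,5) + gcd(5,3) = 1+1+1 = 3.
Pick's theorem gives I = A − B/2 + 1 = 13/2 − 3/2 + 1 = 6.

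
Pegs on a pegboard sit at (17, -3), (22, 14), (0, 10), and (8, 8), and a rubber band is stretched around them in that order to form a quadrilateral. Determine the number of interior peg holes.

140

By the shoelace formula, twice the signed area is |(17·14 − 22·(-3)) + (22·10 − 0·14) + (0·8 − 8·10) + (8·(-3) − 17·8)| = 284, so the area is 142.
Along each edge there are gcd(|Δx|,|Δy|)+1 lattice points, so counting each shared vertex once the boundary has gcd(5,17) + gcd(22,4) + gcd(8,2) + gcd(9,11) = 1+2+2+1 = 6.
Pick's theorem gives I = A − B/2 + 1 = 142 − 6/2 + 1 = 140.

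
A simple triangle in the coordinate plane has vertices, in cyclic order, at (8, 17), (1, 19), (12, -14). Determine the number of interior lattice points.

99

By the shoelace formula, twice the signed area is |[8·19 − 1·17] + [1·(-14) − 12·19] + [12·17 − 8·(-14)]| = 209, so the area is 104.5.
Summing gcd(|Δx|,|Δy|) over the edges gives the boundary count: gcd(7,2) + gcd(11,33) + gcd(4,31) = 1+11+1 = 13.
By Pick's theorem A = I + B/2 − 1, so I = 104.5 − 13/2 + 1 = 99.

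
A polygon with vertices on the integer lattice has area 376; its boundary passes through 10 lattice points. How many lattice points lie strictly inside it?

372

From Pick's theorem, I = A − B/2 + 1 = 376 − 10/2 + 1 = 372.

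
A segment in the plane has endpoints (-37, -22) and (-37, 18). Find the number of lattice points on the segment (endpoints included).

41

The number of lattice points on a segment between lattice points is gcd(|Δx|,|Δy|) + 1 = gcd(0,40) + 1 = 40 + 1 = 41.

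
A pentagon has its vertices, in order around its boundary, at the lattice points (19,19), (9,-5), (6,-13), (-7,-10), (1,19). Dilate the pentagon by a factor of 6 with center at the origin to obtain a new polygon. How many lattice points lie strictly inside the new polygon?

By the shoelace formula, twice the signed area is |(19·(-5) − 9·19) + (9·(-13) − 6·(-5)) + (6·(-10) − (-7)·(-13)) + ((-7)·19 − 1·(-10)) + (1·19 − 19·19)| = 969, so the area is 969/2.
The number of boundary lattice points is Σ gcd(|Δx|,|Δy|) = gcd(10,24) + gcd(3,8) + gcd(13,3) + gcd(8,29) + gcd(18,0) = 2+1+1+1+18 = 23.
Scaling by 6 multiplies the area by 6² = 36 (so the new area is 17442) and multiplies the boundary lattice-point count by 6, giving 138.
By Pick's theorem, the interior count of the dilated polygon is 17442 − 138/2 + 1 = 17374.

17374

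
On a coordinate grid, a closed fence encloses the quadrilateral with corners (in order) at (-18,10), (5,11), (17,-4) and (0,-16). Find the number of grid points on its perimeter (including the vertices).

Summing gcd(|Δx|,|Δy|) over the edges gives the boundary count: gcd(23,1) + gcd(12,15) + gcd(17,12) + gcd(18,26) = 1+3+1+2 = 7.

7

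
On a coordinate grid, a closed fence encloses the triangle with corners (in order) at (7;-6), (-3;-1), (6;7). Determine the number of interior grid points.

The shoelace formula gives twice the area as |[7·(-1) − (-3)·(-6)] + [(-3)·7 − 6·(-1)] + [6·(-6) − 7·7]| = 125, so the area is 62.5.
Along each edge there are gcd(|Δx|,|Δy|)+1 lattice points, so counting each shared vertex once the boundary has gcd(10,5) + gcd(9,8) + gcd(1,13) = 5+1+1 = 7.
Pick's theorem gives I = A − B/2 + 1 = 62.5 − 7/2 + 1 = 60.

60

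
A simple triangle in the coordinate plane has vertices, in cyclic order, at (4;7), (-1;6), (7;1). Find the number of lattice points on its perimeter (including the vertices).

5

Along each edge there are gcd(|Δx|,|Δy|)+1 lattice points, so counting each shared vertex once the boundary has gcd(5,1) + gcd(8,5) + gcd(3,6) = 1+1+3 = 5.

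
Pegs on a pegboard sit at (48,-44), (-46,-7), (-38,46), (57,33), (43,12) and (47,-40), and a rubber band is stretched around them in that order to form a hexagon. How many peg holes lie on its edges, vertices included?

15

Along each edge there are gcd(|Δx|,|Δy|)+1 lattice points, so counting each shared vertex once the boundary has gcd(94,37) + gcd(8,53) + gcd(95,13) + gcd(14,21) + gcd(4,52) + gcd(1,4) = 1+1+1+7+4+1 = 15.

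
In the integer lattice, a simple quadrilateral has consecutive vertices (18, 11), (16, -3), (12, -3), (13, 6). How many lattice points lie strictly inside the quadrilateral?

43

Using the shoelace formula, 2A = |[18·(-3) − 16·11] + [16·(-3) − 12·(-3)] + [12·6 − 13·(-3)] + [13·11 − 18·6]| = 96, so the area is 48.
The number of boundary lattice points is Σ gcd(|Δx|,|Δy|) = gcd(2,14) + gcd(4,0) + gcd(1,9) + gcd(5,5) = 2+4+1+5 = 12.
By Pick's theorem A = I + B/2 − 1, so I = 48 − 12/2 + 1 = 43.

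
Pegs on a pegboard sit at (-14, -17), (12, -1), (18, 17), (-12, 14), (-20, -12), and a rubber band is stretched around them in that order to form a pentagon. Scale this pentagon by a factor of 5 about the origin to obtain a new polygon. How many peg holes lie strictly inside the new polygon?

18616

By the shoelace formula, twice the signed area is |[(-14)·(-1) − 12·(-17)] + [12·17 − 18·(-1)] + [18·14 − (-12)·17] + [(-12)·(-12) − (-20)·14] + [(-20)·(-17) − (-14)·(-12)]| = 1492, so the area is 746.
The number of boundary lattice points is Σ gcd(|Δx|,|Δy|) = gcd(26,16) + gcd(6,18) + gcd(30,3) + gcd(8,26) + gcd(6,5) = 2+6+3+2+1 = 14.
Scaling by 5 multiplies the area by 5² = 25 (so the new area is 18650) and multiplies the boundary lattice-point count by 5, giving 70.
By Pick's theorem, the interior count of the dilated polygon is 18650 − 70/2 + 1 = 18616.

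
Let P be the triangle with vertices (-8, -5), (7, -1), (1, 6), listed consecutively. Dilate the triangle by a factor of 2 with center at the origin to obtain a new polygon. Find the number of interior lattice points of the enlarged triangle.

The shoelace formula gives twice the area as |((-8)·(-1) − 7·(-5)) + (7·6 − 1·(-1)) + (1·(-5) − (-8)·6)| = 129, so the area is 64.5.
Summing gcd(|Δx|,|Δy|) over the edges gives the boundary count: gcd(15,4) + gcd(6,7) + gcd(9,11) = 1+1+1 = 3.
Scaling by 2 multiplies the area by 2² = 4 (so the new area is 258) and multiplies the boundary lattice-point count by 2, giving 6.
By Pick's theorem, the interior count of the dilated polygon is 258 − 6/2 + 1 = 256.

256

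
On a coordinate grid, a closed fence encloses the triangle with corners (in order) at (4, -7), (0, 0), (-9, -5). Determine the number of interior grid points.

By the shoelace formula, twice the signed area is |[4·0 − 0·(-7)] + [0·(-5) − (-9)·0] + [(-9)·(-7) − 4·(-5)]| = 83, so the area is 83/2.
Along each edge there are gcd(|Δx|,|Δy|)+1 lattice points, so counting each shared vertex once the boundary has gcd(4,7) + gcd(9,5) + gcd(13,2) = 1+1+1 = 3.
Pick's theorem gives I = A − B/2 + 1 = 83/2 − 3/2 + 1 = 41.

41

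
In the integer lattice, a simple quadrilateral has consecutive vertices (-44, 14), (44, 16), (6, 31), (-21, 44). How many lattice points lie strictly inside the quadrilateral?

By the shoelace formula, twice the signed area is |((-44)·16 − 44·14) + (44·31 − 6·16) + (6·44 − (-21)·31) + ((-21)·14 − (-44)·44)| = 2505, so the area is 2505/2.
The number of boundary lattice points is Σ gcd(|Δx|,|Δy|) = gcd(88,2) + gcd(38,15) + gcd(27,13) + gcd(23,30) = 2+1+1+1 = 5.
By Pick's theorem A = I + B/2 − 1, so I = 2505/2 − 5/2 + 1 = 1251.

1251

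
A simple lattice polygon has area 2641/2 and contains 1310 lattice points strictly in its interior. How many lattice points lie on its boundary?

Pick's theorem gives A = I + B/2 − 1, so B = 2(A − I + 1) = 2(2641/2 − 1310 + 1) = 23.

23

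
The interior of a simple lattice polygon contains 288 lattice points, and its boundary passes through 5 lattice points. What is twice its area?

By Pick's theorem, A = I + B/2 − 1 = 288 + 5/2 − 1 = 579/2.
Hence 2A = 579.

579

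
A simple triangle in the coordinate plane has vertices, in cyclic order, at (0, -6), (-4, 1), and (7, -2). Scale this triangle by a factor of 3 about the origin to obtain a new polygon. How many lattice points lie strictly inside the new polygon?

Using the shoelace formula, 2A = |[0·1 − (-4)·(-6)] + [(-4)·(-2) − 7·1] + [7·(-6) − 0·(-2)]| = 65, so the area is 32.5.
Summing gcd(|Δx|,|Δy|) over the edges gives the boundary count: gcd(4,7) + gcd(11,3) + gcd(7,4) = 1+1+1 = 3.
Scaling by 3 multiplies the area by 3² = 9 (so the new area is 292.5) and multiplies the boundary lattice-point count by 3, giving 9.
By Pick's theorem, the interior count of the dilated polygon is 292.5 − 9/2 + 1 = 289.

289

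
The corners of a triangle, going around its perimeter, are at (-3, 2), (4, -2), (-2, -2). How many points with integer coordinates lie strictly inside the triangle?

9

The shoelace formula gives twice the area as |[(-3)·(-2) − 4·2] + [4·(-2) − (-2)·(-2)] + [(-2)·2 − (-3)·(-2)]| = 24, so the area is 12.
Summing gcd(|Δx|,|Δy|) over the edges gives the boundary count: gcd(7,4) + gcd(6,0) + gcd(1,4) = 1+6+1 = 8.
Pick's theorem gives I = A − B/2 + 1 = 12 − 8/2 + 1 = 9.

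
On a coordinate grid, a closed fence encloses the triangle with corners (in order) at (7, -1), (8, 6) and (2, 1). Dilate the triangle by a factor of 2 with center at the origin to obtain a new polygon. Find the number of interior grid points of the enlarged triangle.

The shoelace formula gives twice the area as |[7·6 − 8·(-1)] + [8·1 − 2·6] + [2·(-1) − 7·1]| = 37, so the area is 37/2.
The number of boundary lattice points is Σ gcd(|Δx|,|Δy|) = gcd(1,7) + gcd(6,5) + gcd(5,2) = 1+1+1 = 3.
Scaling by 2 multiplies the area by 2² = 4 (so the new area is 74) and multiplies the boundary lattice-point count by 2, giving 6.
By Pick's theorem, the interior count of the dilated polygon is 74 − 6/2 + 1 = 72.

72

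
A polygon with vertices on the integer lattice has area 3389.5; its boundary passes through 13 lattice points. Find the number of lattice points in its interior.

Pick's theorem A = I + B/2 − 1 rearranges to I = A − B/2 + 1 = 3389.5 − 13/2 + 1 = 3384.

3384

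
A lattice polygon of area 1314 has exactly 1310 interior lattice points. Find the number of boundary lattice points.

10

Pick's theorem gives A = I + B/2 − 1, so B = 2(A − I + 1) = 2(1314 − 1310 + 1) = 10.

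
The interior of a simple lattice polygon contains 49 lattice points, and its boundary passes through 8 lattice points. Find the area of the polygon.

Pick's theorem states A = I + B/2 − 1, so A = 49 + 8/2 − 1 = 52.

52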